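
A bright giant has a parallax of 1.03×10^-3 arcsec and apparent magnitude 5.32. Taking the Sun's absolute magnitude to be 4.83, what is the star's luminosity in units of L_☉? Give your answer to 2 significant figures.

d = 1/p = 1/1.03×10^-3″ = 970.9 pc
M = m − 5 log₁₀ d + 5 = 5.32 − 5·2.9872 + 5 = -4.616
M − M_☉ = -4.616 − 4.83 = -9.446
L/L_☉ = 10^(−0.4 × -9.446) = 6002

L/L_☉ ≈ 6000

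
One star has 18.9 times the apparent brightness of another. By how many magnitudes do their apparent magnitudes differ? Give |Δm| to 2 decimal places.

|Δm| ≈ 3.19

Pogson: Δm = −2.5 log₁₀(ratio) = −2.5 log₁₀(18.9) = −2.5 × 1.2765 = -3.191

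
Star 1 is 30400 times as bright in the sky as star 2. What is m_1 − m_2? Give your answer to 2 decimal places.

m_1 − m_2 ≈ -11.21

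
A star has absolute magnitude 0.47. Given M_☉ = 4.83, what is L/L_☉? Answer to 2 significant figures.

L/L_☉ ≈ 55

M − M_☉ = 0.47 − 4.83 = -4.360
L/L_☉ = 10^(−0.4 (M − M_☉)) = 10^1.744 = 55.46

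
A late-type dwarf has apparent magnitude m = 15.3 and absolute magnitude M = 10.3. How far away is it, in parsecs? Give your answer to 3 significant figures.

d ≈ 100 pc

Distance modulus: m − M = 15.3 − (10.3) = 5.000
m − M = 5 log₁₀ d − 5
log₁₀ d = (m − M)/5 + 1 = 2.0000
d = 10^2.0000 = 100.0 pc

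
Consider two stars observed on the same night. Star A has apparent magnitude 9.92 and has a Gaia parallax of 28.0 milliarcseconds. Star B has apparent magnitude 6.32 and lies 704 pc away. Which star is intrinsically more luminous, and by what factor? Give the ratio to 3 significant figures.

Star B is more luminous, by a factor of 10700.

Star A: p = 28.0 mas = 0.0280″ → d = 1/p = 35.71 pc
Star A: M = m − 5 log₁₀ d + 5 = 9.92 − 5·1.5528 + 5 = 7.156
Star B: M = m − 5 log₁₀ d + 5 = 6.32 − 5·2.8476 + 5 = -2.918
ΔM = M_A − M_B = 7.156 − (-2.918) = 10.074; smaller M is more luminous → Star B.
L ratio = 10^(0.4 |ΔM|) = 10^4.029 = 10700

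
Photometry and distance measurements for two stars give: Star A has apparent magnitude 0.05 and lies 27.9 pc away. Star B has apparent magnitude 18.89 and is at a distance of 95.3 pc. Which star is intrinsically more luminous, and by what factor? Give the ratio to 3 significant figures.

Star A is more luminous, by a factor of 2.94×10^6.

Star A: M = m − 5 log₁₀ d + 5 = 0.05 − 5·1.4456 + 5 = -2.178
Star B: M = m − 5 log₁₀ d + 5 = 18.89 − 5·1.9791 + 5 = 13.995
ΔM = M_A − M_B = -2.178 − (13.995) = -16.173; smaller M is more luminous → Star A.
L ratio = 10^(0.4 |ΔM|) = 10^6.469 = 2.945×10^6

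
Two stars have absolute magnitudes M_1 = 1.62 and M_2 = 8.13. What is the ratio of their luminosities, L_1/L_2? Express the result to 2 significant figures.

L_1/L_2 ≈ 400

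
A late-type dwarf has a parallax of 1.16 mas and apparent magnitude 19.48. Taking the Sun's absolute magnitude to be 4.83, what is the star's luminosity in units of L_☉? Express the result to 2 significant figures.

L/L_☉ ≈ 0.010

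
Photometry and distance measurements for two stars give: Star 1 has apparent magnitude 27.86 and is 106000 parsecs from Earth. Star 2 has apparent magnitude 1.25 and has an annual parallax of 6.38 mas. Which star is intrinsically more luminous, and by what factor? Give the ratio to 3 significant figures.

Star 2 is more luminous, by a factor of 96300.

Star 1: M = m − 5 log₁₀ d + 5 = 27.86 − 5·5.0253 + 5 = 7.733
Star 2: p = 6.38 mas = 6.38×10^-3″ → d = 1/p = 156.7 pc
Star 2: M = m − 5 log₁₀ d + 5 = 1.25 − 5·2.1952 + 5 = -4.726
ΔM = M_1 − M_2 = 7.733 − (-4.726) = 12.459; smaller M is more luminous → Star 2.
L ratio = 10^(0.4 |ΔM|) = 10^4.984 = 96330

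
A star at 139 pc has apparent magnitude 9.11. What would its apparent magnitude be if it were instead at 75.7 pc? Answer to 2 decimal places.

m ≈ 7.79

Flux ∝ 1/d², so Δm = 5 log₁₀(d₂/d₁) = 5 log₁₀(75.7/139) = -1.320
m₂ = m₁ + Δm = 9.11 + (-1.320) = 7.790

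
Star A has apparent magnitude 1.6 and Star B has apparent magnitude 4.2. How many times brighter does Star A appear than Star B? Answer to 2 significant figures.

Magnitude difference = -2.6
Flux ratio = 10^(−0.4 Δm) = 10^(−0.4 × -2.6) = 10^1.040 = 10.96

11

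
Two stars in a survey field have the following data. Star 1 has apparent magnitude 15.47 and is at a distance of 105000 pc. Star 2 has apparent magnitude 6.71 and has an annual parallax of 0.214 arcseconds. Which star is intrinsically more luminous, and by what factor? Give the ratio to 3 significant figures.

Star 1 is more luminous, by a factor of 158000.

Star 1: M = m − 5 log₁₀ d + 5 = 15.47 − 5·5.0212 + 5 = -4.636
Star 2: d = 1/p = 1/0.214″ = 4.673 pc
Star 2: M = m − 5 log₁₀ d + 5 = 6.71 − 5·0.6696 + 5 = 8.362
ΔM = M_1 − M_2 = -4.636 − (8.362) = -12.998; smaller M is more luminous → Star 1.
L ratio = 10^(0.4 |ΔM|) = 10^5.199 = 158200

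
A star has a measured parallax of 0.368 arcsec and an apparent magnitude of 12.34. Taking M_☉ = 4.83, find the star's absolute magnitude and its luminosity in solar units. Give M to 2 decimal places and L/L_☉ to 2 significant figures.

d = 1/p = 1/0.368″ = 2.717 pc
M = m − 5 log₁₀ d + 5 = 12.34 − 5·0.4342 + 5 = 15.169
M − M_☉ = 15.169 − 4.83 = 10.339
L/L_☉ = 10^(−0.4 × 10.339) = 7.317×10^-5

M ≈ 15.17; L/L_☉ ≈ 7.3×10^-5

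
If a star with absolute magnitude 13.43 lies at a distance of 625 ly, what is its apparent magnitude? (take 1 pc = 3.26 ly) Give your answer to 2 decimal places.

d = 625 ly / 3.26 = 191.7 pc
m = M + 5 log₁₀ d − 5 = 13.43 + 5·2.2827 − 5 = 19.843

m ≈ 19.84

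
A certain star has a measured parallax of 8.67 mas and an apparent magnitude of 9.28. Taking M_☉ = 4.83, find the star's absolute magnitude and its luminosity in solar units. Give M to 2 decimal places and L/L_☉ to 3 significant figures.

M ≈ 3.97; L/L_☉ ≈ 2.21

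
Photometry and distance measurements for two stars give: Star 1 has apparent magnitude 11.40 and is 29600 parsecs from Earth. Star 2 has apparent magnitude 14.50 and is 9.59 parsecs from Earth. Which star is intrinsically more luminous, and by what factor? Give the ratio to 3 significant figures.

Star 1 is more luminous, by a factor of 1.66×10^8.

Star 1: M = m − 5 log₁₀ d + 5 = 11.40 − 5·4.4713 + 5 = -5.956
Star 2: M = m − 5 log₁₀ d + 5 = 14.50 − 5·0.9818 + 5 = 14.591
ΔM = M_1 − M_2 = -5.956 − (14.591) = -20.547; smaller M is more luminous → Star 1.
L ratio = 10^(0.4 |ΔM|) = 10^8.219 = 1.656×10^8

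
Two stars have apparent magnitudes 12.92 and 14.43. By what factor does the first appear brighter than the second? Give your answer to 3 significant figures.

Magnitude difference = -1.51
Flux ratio = 10^(−0.4 Δm) = 10^(−0.4 × -1.51) = 10^0.604 = 4.018

4.02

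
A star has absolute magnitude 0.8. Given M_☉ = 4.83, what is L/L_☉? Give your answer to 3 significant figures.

M − M_☉ = 0.8 − 4.83 = -4.030
L/L_☉ = 10^(−0.4 (M − M_☉)) = 10^1.612 = 40.93

L/L_☉ ≈ 40.9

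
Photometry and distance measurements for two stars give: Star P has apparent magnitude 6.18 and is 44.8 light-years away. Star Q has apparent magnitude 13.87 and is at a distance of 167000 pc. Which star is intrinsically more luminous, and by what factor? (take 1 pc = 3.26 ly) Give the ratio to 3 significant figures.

Star Q is more luminous, by a factor of 124000.

Star P: d = 44.8 ly / 3.26 = 13.74 pc
Star P: M = m − 5 log₁₀ d + 5 = 6.18 − 5·1.1381 + 5 = 5.490
Star Q: M = m − 5 log₁₀ d + 5 = 13.87 − 5·5.2227 + 5 = -7.244
ΔM = M_P − M_Q = 5.490 − (-7.244) = 12.733; smaller M is more luminous → Star Q.
L ratio = 10^(0.4 |ΔM|) = 10^5.093 = 124000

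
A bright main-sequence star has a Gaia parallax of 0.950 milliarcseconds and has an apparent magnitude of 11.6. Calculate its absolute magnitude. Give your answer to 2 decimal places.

M ≈ 1.49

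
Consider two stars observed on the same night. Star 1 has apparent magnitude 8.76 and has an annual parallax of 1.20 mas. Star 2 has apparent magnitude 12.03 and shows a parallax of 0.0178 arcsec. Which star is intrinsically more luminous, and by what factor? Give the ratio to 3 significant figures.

Star 1: p = 1.20 mas = 1.20×10^-3″ → d = 1/p = 833.3 pc
Star 1: M = m − 5 log₁₀ d + 5 = 8.76 − 5·2.9208 + 5 = -0.844
Star 2: d = 1/p = 1/0.0178″ = 56.18 pc
Star 2: M = m − 5 log₁₀ d + 5 = 12.03 − 5·1.7496 + 5 = 8.282
ΔM = M_1 − M_2 = -0.844 − (8.282) = -9.126; smaller M is more luminous → Star 1.
L ratio = 10^(0.4 |ΔM|) = 10^3.650 = 4472

Star 1 is more luminous, by a factor of 4470.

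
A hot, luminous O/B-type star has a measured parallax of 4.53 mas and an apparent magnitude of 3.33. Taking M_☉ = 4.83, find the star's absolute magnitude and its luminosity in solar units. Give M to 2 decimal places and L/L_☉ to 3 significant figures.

d = 1/p = 1000/4.53 mas = 220.8 pc
M = m − 5 log₁₀ d + 5 = 3.33 − 5·2.3439 + 5 = -3.390
M − M_☉ = -3.390 − 4.83 = -8.220
L/L_☉ = 10^(−0.4 × -8.220) = 1940

M ≈ -3.39; L/L_☉ ≈ 1940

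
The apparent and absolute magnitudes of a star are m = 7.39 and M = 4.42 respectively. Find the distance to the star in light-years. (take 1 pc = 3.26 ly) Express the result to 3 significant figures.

d ≈ 128 ly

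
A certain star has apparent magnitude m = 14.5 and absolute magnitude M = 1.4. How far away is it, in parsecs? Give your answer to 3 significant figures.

d ≈ 4170 pc

μ = m − M = 13.100
m − M = 5 log₁₀ d − 5
log₁₀ d = (m − M)/5 + 1 = 3.6200
d = 10^3.6200 = 4169 pc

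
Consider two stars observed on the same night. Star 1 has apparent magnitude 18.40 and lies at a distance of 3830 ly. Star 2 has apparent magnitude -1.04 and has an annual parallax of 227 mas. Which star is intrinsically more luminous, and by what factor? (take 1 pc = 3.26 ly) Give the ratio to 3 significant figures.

Star 2 is more luminous, by a factor of 839.

Star 1: d = 3830 ly / 3.26 = 1175 pc
Star 1: M = m − 5 log₁₀ d + 5 = 18.40 − 5·3.0700 + 5 = 8.050
Star 2: p = 227 mas = 0.227″ → d = 1/p = 4.405 pc
Star 2: M = m − 5 log₁₀ d + 5 = -1.04 − 5·0.6440 + 5 = 0.740
ΔM = M_1 − M_2 = 8.050 − (0.740) = 7.310; smaller M is more luminous → Star 2.
L ratio = 10^(0.4 |ΔM|) = 10^2.924 = 839.4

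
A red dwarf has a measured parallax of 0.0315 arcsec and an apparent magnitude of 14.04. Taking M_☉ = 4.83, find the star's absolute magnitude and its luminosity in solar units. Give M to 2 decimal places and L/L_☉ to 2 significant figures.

M ≈ 11.53; L/L_☉ ≈ 2.1×10^-3

d = 1/p = 1/0.0315″ = 31.75 pc
M = m − 5 log₁₀ d + 5 = 14.04 − 5·1.5017 + 5 = 11.532
M − M_☉ = 11.532 − 4.83 = 6.702
L/L_☉ = 10^(−0.4 × 6.702) = 2.086×10^-3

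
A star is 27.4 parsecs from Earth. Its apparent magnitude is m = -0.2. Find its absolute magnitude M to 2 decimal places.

M ≈ -2.39

5 log₁₀(d/10 pc) = 5 log₁₀(27.40) − 5 = 2.189
M = m − 5 log₁₀(d/10) = -0.2 − 2.189 = -2.389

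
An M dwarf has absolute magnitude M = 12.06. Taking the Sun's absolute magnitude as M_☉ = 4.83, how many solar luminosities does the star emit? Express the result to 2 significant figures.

M − M_☉ = 12.06 − 4.83 = 7.230
L/L_☉ = 10^(−0.4 (M − M_☉)) = 10^-2.892 = 1.282×10^-3

L/L_☉ ≈ 1.3×10^-3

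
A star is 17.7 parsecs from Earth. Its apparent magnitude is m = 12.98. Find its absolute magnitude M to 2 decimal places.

M ≈ 11.74

5 log₁₀(d/10 pc) = 5 log₁₀(17.70) − 5 = 1.240
M = m − 5 log₁₀(d/10) = 12.98 − 1.240 = 11.740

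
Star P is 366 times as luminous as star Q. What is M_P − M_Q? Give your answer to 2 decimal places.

M_P − M_Q ≈ -6.41

Pogson: ΔM = −2.5 log₁₀(ratio) = −2.5 log₁₀(366) = −2.5 × 2.5635 = -6.409
Star P is brighter, so it has the smaller magnitude: the difference is negative.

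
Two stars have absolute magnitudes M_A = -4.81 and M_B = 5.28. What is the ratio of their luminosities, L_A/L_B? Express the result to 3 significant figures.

L_A/L_B ≈ 10900

ΔM = M_A − M_B = -10.09
L_A/L_B = 10^(−0.4 ΔM) = 10^4.036 = 10860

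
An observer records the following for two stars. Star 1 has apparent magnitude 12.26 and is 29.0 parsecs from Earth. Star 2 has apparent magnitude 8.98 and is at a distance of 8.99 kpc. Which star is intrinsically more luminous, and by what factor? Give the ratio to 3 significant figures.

Star 2 is more luminous, by a factor of 1.97×10^6.

Star 1: M = m − 5 log₁₀ d + 5 = 12.26 − 5·1.4624 + 5 = 9.948
Star 2: d = 8.99 kpc = 8990 pc
Star 2: M = m − 5 log₁₀ d + 5 = 8.98 − 5·3.9538 + 5 = -5.789
ΔM = M_1 − M_2 = 9.948 − (-5.789) = 15.737; smaller M is more luminous → Star 2.
L ratio = 10^(0.4 |ΔM|) = 10^6.295 = 1.971×10^6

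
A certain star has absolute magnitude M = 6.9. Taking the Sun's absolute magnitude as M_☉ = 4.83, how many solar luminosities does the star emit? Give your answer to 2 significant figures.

M − M_☉ = 6.9 − 4.83 = 2.070
L/L_☉ = 10^(−0.4 (M − M_☉)) = 10^-0.828 = 0.1486

L/L_☉ ≈ 0.15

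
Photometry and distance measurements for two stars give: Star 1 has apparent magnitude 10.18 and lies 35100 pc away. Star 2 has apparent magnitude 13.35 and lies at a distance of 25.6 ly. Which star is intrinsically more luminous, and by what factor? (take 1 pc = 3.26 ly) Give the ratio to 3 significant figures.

Star 1 is more luminous, by a factor of 3.70×10^8.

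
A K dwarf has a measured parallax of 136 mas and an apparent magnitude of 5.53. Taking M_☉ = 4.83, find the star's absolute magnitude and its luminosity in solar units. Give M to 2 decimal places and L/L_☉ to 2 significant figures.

d = 1/p = 1000/136 mas = 7.353 pc
M = m − 5 log₁₀ d + 5 = 5.53 − 5·0.8665 + 5 = 6.198
M − M_☉ = 6.198 − 4.83 = 1.368
L/L_☉ = 10^(−0.4 × 1.368) = 0.2837

M ≈ 6.20; L/L_☉ ≈ 0.28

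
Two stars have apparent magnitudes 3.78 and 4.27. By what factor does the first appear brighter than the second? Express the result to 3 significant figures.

1.57

Δm = 3.78 − (4.27) = -0.49
Flux ratio = 10^(−0.4 Δm) = 10^(−0.4 × -0.49) = 10^0.196 = 1.570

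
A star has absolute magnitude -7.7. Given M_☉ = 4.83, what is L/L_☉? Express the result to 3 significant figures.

L/L_☉ ≈ 103000

M − M_☉ = -7.7 − 4.83 = -12.530
L/L_☉ = 10^(−0.4 (M − M_☉)) = 10^5.012 = 102800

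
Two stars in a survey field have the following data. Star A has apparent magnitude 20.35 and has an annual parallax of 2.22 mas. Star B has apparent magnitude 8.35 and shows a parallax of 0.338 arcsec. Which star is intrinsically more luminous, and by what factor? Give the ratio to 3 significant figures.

Star B is more luminous, by a factor of 2.72.

Star A: p = 2.22 mas = 2.22×10^-3″ → d = 1/p = 450.5 pc
Star A: M = m − 5 log₁₀ d + 5 = 20.35 − 5·2.6536 + 5 = 12.082
Star B: d = 1/p = 1/0.338″ = 2.959 pc
Star B: M = m − 5 log₁₀ d + 5 = 8.35 − 5·0.4711 + 5 = 10.995
ΔM = M_A − M_B = 12.082 − (10.995) = 1.087; smaller M is more luminous → Star B.
L ratio = 10^(0.4 |ΔM|) = 10^0.435 = 2.722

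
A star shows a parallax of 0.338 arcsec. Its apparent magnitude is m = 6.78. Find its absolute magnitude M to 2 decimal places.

M ≈ 9.42

d = 1/p = 1/0.338″ = 2.959 pc
5 log₁₀(d/10 pc) = 5 log₁₀(2.959) − 5 = -2.645
M = m − 5 log₁₀(d/10) = 6.78 + 2.645 = 9.425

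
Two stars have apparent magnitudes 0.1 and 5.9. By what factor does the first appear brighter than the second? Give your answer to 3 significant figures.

209

Magnitude difference = -5.8
Flux ratio = 10^(−0.4 Δm) = 10^(−0.4 × -5.8) = 10^2.320 = 208.9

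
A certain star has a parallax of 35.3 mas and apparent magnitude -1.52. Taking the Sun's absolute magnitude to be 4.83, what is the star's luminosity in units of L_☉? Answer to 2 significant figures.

L/L_☉ ≈ 2800

d = 1/p = 1000/35.3 mas = 28.33 pc
M = m − 5 log₁₀ d + 5 = -1.52 − 5·1.4522 + 5 = -3.781
M − M_☉ = -3.781 − 4.83 = -8.611
L/L_☉ = 10^(−0.4 × -8.611) = 2783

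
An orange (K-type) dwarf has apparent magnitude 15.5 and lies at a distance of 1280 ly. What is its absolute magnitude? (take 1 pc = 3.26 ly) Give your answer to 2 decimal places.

M ≈ 7.53

d = 1280 ly / 3.26 = 392.6 pc
5 log₁₀(d/10 pc) = 5 log₁₀(392.6) − 5 = 7.970
M = m − 5 log₁₀(d/10) = 15.5 − 7.970 = 7.530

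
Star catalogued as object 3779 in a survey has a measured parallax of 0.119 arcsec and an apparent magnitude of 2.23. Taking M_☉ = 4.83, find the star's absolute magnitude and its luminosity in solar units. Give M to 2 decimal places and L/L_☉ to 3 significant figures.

M ≈ 2.61; L/L_☉ ≈ 7.74

d = 1/p = 1/0.119″ = 8.403 pc
M = m − 5 log₁₀ d + 5 = 2.23 − 5·0.9245 + 5 = 2.608
M − M_☉ = 2.608 − 4.83 = -2.222
L/L_☉ = 10^(−0.4 × -2.222) = 7.743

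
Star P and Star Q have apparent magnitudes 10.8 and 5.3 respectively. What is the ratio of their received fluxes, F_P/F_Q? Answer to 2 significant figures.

F_P/F_Q ≈ 6.3×10^-3

Δm = 10.8 − (5.3) = 5.5
Flux ratio = 10^(−0.4 Δm) = 10^(−0.4 × 5.5) = 10^-2.200 = 6.310×10^-3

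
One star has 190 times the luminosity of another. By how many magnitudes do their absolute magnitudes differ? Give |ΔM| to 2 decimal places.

|ΔM| ≈ 5.70

Pogson: ΔM = −2.5 log₁₀(ratio) = −2.5 log₁₀(190) = −2.5 × 2.2788 = -5.697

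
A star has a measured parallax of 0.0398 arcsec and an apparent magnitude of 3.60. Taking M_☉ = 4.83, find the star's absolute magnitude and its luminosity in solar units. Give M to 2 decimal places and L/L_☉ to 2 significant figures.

d = 1/p = 1/0.0398″ = 25.13 pc
M = m − 5 log₁₀ d + 5 = 3.60 − 5·1.4001 + 5 = 1.599
M − M_☉ = 1.599 − 4.83 = -3.231
L/L_☉ = 10^(−0.4 × -3.231) = 19.60

M ≈ 1.60; L/L_☉ ≈ 20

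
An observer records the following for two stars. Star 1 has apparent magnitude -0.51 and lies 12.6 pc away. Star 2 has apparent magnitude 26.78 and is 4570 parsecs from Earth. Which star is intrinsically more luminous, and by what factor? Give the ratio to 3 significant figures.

Star 1: M = m − 5 log₁₀ d + 5 = -0.51 − 5·1.1004 + 5 = -1.012
Star 2: M = m − 5 log₁₀ d + 5 = 26.78 − 5·3.6599 + 5 = 13.480
ΔM = M_1 − M_2 = -1.012 − (13.480) = -14.492; smaller M is more luminous → Star 1.
L ratio = 10^(0.4 |ΔM|) = 10^5.797 = 626500

Star 1 is more luminous, by a factor of 626000.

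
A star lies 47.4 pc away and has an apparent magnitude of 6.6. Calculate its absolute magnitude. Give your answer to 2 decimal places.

M ≈ 3.22

5 log₁₀(d/10 pc) = 5 log₁₀(47.40) − 5 = 3.379
M = m − 5 log₁₀(d/10) = 6.6 − 3.379 = 3.221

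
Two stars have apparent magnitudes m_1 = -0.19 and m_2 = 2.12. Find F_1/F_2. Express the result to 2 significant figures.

F_1/F_2 ≈ 8.4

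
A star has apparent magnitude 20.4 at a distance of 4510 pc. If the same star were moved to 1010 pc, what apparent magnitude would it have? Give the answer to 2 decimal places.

m ≈ 17.15

Flux ∝ 1/d², so Δm = 5 log₁₀(d₂/d₁) = 5 log₁₀(1010/4510) = -3.249
m₂ = m₁ + Δm = 20.4 + (-3.249) = 17.151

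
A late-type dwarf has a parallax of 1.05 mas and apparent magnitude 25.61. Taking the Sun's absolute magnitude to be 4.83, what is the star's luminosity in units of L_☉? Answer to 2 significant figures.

d = 1/p = 1000/1.05 mas = 952.4 pc
M = m − 5 log₁₀ d + 5 = 25.61 − 5·2.9788 + 5 = 15.716
M − M_☉ = 15.716 − 4.83 = 10.886
L/L_☉ = 10^(−0.4 × 10.886) = 4.422×10^-5

L/L_☉ ≈ 4.4×10^-5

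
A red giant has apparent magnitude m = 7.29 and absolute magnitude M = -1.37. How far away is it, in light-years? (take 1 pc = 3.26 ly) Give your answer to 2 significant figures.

μ = m − M = 8.660
m − M = 5 log₁₀ d − 5
log₁₀ d = (m − M)/5 + 1 = 2.7320
d = 10^2.7320 = 539.5 pc
= 1759 ly

d ≈ 1800 ly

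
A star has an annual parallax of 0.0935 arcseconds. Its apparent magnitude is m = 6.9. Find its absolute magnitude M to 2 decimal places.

M ≈ 6.75

d = 1/p = 1/0.0935″ = 10.70 pc
5 log₁₀(d/10 pc) = 5 log₁₀(10.70) − 5 = 0.146
M = m − 5 log₁₀(d/10) = 6.9 − 0.146 = 6.754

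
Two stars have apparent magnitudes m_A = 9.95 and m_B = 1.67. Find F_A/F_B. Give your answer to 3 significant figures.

F_A/F_B ≈ 4.88×10^-4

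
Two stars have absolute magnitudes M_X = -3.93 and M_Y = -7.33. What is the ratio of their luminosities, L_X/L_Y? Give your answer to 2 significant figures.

L_X/L_Y ≈ 0.044

ΔM = M_X − M_Y = 3.40
L_X/L_Y = 10^(−0.4 ΔM) = 10^-1.360 = 0.04365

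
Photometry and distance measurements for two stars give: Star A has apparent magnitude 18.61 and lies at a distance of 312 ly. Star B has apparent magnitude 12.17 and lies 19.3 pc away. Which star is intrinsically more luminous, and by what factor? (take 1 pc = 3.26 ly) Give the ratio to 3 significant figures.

Star A: d = 312 ly / 3.26 = 95.71 pc
Star A: M = m − 5 log₁₀ d + 5 = 18.61 − 5·1.9809 + 5 = 13.705
Star B: M = m − 5 log₁₀ d + 5 = 12.17 − 5·1.2856 + 5 = 10.742
ΔM = M_A − M_B = 13.705 − (10.742) = 2.963; smaller M is more luminous → Star B.
L ratio = 10^(0.4 |ΔM|) = 10^1.185 = 15.32

Star B is more luminous, by a factor of 15.3.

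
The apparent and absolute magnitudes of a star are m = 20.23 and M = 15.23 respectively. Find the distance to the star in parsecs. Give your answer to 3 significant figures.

d ≈ 100 pc

μ = m − M = 5.000
m − M = 5 log₁₀ d − 5
log₁₀ d = (m − M)/5 + 1 = 2.0000
d = 10^2.0000 = 100.0 pc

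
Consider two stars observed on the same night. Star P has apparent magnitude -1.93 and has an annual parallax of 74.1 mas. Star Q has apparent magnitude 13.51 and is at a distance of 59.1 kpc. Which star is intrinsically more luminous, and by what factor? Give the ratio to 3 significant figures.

Star Q is more luminous, by a factor of 12.8.

Star P: p = 74.1 mas = 0.0741″ → d = 1/p = 13.50 pc
Star P: M = m − 5 log₁₀ d + 5 = -1.93 − 5·1.1302 + 5 = -2.581
Star Q: d = 59.1 kpc = 59100 pc
Star Q: M = m − 5 log₁₀ d + 5 = 13.51 − 5·4.7716 + 5 = -5.348
ΔM = M_P − M_Q = -2.581 − (-5.348) = 2.767; smaller M is more luminous → Star Q.
L ratio = 10^(0.4 |ΔM|) = 10^1.107 = 12.79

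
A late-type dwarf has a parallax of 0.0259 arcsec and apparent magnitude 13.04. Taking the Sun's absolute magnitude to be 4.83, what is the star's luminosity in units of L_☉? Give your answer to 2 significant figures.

d = 1/p = 1/0.0259″ = 38.61 pc
M = m − 5 log₁₀ d + 5 = 13.04 − 5·1.5867 + 5 = 10.106
M − M_☉ = 10.106 − 4.83 = 5.276
L/L_☉ = 10^(−0.4 × 5.276) = 7.752×10^-3

L/L_☉ ≈ 7.8×10^-3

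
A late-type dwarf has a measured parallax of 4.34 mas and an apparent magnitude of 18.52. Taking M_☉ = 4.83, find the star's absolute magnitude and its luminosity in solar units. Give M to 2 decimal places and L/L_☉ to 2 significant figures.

M ≈ 11.71; L/L_☉ ≈ 1.8×10^-3

d = 1/p = 1000/4.34 mas = 230.4 pc
M = m − 5 log₁₀ d + 5 = 18.52 − 5·2.3625 + 5 = 11.707
M − M_☉ = 11.707 − 4.83 = 6.877
L/L_☉ = 10^(−0.4 × 6.877) = 1.774×10^-3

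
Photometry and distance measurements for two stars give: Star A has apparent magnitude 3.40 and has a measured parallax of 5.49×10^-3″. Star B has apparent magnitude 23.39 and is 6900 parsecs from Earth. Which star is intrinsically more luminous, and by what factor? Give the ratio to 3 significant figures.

Star A: d = 1/p = 1/5.49×10^-3″ = 182.1 pc
Star A: M = m − 5 log₁₀ d + 5 = 3.40 − 5·2.2604 + 5 = -2.902
Star B: M = m − 5 log₁₀ d + 5 = 23.39 − 5·3.8388 + 5 = 9.196
ΔM = M_A − M_B = -2.902 − (9.196) = -12.098; smaller M is more luminous → Star A.
L ratio = 10^(0.4 |ΔM|) = 10^4.839 = 69050

Star A is more luminous, by a factor of 69000.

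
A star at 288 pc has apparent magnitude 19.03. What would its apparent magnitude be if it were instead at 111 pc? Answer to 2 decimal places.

m ≈ 16.96

Flux ∝ 1/d², so Δm = 5 log₁₀(d₂/d₁) = 5 log₁₀(111/288) = -2.070
m₂ = m₁ + Δm = 19.03 + (-2.070) = 16.960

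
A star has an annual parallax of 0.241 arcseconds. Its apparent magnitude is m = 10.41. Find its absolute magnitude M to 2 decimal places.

d = 1/p = 1/0.241″ = 4.149 pc
5 log₁₀(d/10 pc) = 5 log₁₀(4.149) − 5 = -1.910
M = m − 5 log₁₀(d/10) = 10.41 + 1.910 = 12.320

M ≈ 12.32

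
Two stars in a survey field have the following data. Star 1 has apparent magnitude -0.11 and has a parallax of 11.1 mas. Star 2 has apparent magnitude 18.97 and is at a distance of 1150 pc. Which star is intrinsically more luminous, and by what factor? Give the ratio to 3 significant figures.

Star 1 is more luminous, by a factor of 263000.

Star 1: p = 11.1 mas = 0.0111″ → d = 1/p = 90.09 pc
Star 1: M = m − 5 log₁₀ d + 5 = -0.11 − 5·1.9547 + 5 = -4.883
Star 2: M = m − 5 log₁₀ d + 5 = 18.97 − 5·3.0607 + 5 = 8.667
ΔM = M_1 − M_2 = -4.883 − (8.667) = -13.550; smaller M is more luminous → Star 1.
L ratio = 10^(0.4 |ΔM|) = 10^5.420 = 263000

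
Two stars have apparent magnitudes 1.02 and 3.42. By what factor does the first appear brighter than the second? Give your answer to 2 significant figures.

9.1

Magnitude difference = -2.40
Flux ratio = 10^(−0.4 Δm) = 10^(−0.4 × -2.40) = 10^0.960 = 9.120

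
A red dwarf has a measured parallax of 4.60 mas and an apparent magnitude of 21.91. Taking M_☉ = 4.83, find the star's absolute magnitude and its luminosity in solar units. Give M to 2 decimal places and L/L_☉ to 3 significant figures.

d = 1/p = 1000/4.60 mas = 217.4 pc
M = m − 5 log₁₀ d + 5 = 21.91 − 5·2.3372 + 5 = 15.224
M − M_☉ = 15.224 − 4.83 = 10.394
L/L_☉ = 10^(−0.4 × 10.394) = 6.958×10^-5

M ≈ 15.22; L/L_☉ ≈ 6.96×10^-5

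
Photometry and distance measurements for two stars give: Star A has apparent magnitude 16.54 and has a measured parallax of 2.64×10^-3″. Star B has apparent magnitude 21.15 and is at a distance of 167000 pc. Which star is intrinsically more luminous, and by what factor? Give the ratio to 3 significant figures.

Star B is more luminous, by a factor of 2780.

Star A: d = 1/p = 1/2.64×10^-3″ = 378.8 pc
Star A: M = m − 5 log₁₀ d + 5 = 16.54 − 5·2.5784 + 5 = 8.648
Star B: M = m − 5 log₁₀ d + 5 = 21.15 − 5·5.2227 + 5 = 0.036
ΔM = M_A − M_B = 8.648 − (0.036) = 8.612; smaller M is more luminous → Star B.
L ratio = 10^(0.4 |ΔM|) = 10^3.445 = 2784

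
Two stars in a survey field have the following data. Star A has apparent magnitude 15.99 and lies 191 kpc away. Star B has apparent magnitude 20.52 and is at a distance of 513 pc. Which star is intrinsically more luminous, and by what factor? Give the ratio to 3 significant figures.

Star A is more luminous, by a factor of 8.99×10^6.

Star A: d = 191 kpc = 191000 pc
Star A: M = m − 5 log₁₀ d + 5 = 15.99 − 5·5.2810 + 5 = -5.415
Star B: M = m − 5 log₁₀ d + 5 = 20.52 − 5·2.7101 + 5 = 11.969
ΔM = M_A − M_B = -5.415 − (11.969) = -17.385; smaller M is more luminous → Star A.
L ratio = 10^(0.4 |ΔM|) = 10^6.954 = 8.991×10^6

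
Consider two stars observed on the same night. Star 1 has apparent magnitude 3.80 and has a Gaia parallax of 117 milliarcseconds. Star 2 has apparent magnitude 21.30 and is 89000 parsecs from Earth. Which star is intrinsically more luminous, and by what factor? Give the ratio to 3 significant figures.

Star 2 is more luminous, by a factor of 10.8.

Star 1: p = 117 mas = 0.117″ → d = 1/p = 8.547 pc
Star 1: M = m − 5 log₁₀ d + 5 = 3.80 − 5·0.9318 + 5 = 4.141
Star 2: M = m − 5 log₁₀ d + 5 = 21.30 − 5·4.9494 + 5 = 1.553
ΔM = M_1 − M_2 = 4.141 − (1.553) = 2.588; smaller M is more luminous → Star 2.
L ratio = 10^(0.4 |ΔM|) = 10^1.035 = 10.84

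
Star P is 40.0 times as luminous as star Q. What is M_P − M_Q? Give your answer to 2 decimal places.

M_P − M_Q ≈ -4.01

Pogson: ΔM = −2.5 log₁₀(ratio) = −2.5 log₁₀(40.0) = −2.5 × 1.6021 = -4.005
Star P is brighter, so it has the smaller magnitude: the difference is negative.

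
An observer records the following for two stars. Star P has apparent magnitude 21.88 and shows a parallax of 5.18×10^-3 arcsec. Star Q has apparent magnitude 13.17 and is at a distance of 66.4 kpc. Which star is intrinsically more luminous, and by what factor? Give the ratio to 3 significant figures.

Star P: d = 1/p = 1/5.18×10^-3″ = 193.1 pc
Star P: M = m − 5 log₁₀ d + 5 = 21.88 − 5·2.2857 + 5 = 15.452
Star Q: d = 66.4 kpc = 66400 pc
Star Q: M = m − 5 log₁₀ d + 5 = 13.17 − 5·4.8222 + 5 = -5.941
ΔM = M_P − M_Q = 15.452 − (-5.941) = 21.392; smaller M is more luminous → Star Q.
L ratio = 10^(0.4 |ΔM|) = 10^8.557 = 3.606×10^8

Star Q is more luminous, by a factor of 3.61×10^8.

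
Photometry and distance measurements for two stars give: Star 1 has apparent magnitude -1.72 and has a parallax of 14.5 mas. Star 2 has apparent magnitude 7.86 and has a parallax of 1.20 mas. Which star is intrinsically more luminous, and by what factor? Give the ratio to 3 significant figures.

Star 1 is more luminous, by a factor of 46.5.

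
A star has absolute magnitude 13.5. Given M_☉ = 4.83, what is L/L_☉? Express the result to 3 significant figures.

M − M_☉ = 13.5 − 4.83 = 8.670
L/L_☉ = 10^(−0.4 (M − M_☉)) = 10^-3.468 = 3.404×10^-4

L/L_☉ ≈ 3.40×10^-4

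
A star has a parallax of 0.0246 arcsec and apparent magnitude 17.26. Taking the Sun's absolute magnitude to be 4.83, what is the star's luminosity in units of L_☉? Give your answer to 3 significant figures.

L/L_☉ ≈ 1.76×10^-4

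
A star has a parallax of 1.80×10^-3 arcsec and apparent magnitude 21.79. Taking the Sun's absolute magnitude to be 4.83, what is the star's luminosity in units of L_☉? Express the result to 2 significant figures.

d = 1/p = 1/1.80×10^-3″ = 555.6 pc
M = m − 5 log₁₀ d + 5 = 21.79 − 5·2.7447 + 5 = 13.066
M − M_☉ = 13.066 − 4.83 = 8.236
L/L_☉ = 10^(−0.4 × 8.236) = 5.075×10^-4

L/L_☉ ≈ 5.1×10^-4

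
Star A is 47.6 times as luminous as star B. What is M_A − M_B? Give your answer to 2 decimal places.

M_A − M_B ≈ -4.19

Pogson: ΔM = −2.5 log₁₀(ratio) = −2.5 log₁₀(47.6) = −2.5 × 1.6776 = -4.194
Star A is brighter, so it has the smaller magnitude: the difference is negative.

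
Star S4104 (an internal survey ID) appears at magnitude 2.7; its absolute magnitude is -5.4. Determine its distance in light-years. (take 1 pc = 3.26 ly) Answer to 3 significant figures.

d ≈ 1360 ly

Distance modulus: m − M = 2.7 − (-5.4) = 8.100
m − M = 5 log₁₀ d − 5
log₁₀ d = (m − M)/5 + 1 = 2.6200
d = 10^2.6200 = 416.9 pc
= 1359 ly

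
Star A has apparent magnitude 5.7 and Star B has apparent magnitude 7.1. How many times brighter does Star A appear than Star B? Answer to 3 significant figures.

Δm = 5.7 − (7.1) = -1.4
Flux ratio = 10^(−0.4 Δm) = 10^(−0.4 × -1.4) = 10^0.560 = 3.631

3.63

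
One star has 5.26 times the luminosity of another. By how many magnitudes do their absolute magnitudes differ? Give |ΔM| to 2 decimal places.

|ΔM| ≈ 1.80

Pogson: ΔM = −2.5 log₁₀(ratio) = −2.5 log₁₀(5.26) = −2.5 × 0.7210 = -1.802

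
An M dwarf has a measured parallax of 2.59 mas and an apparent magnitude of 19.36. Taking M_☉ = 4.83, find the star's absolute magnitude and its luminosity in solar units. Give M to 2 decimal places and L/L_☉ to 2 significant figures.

M ≈ 11.43; L/L_☉ ≈ 2.3×10^-3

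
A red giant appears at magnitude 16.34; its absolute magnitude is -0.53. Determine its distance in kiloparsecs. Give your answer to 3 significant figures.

d ≈ 23.7 kpc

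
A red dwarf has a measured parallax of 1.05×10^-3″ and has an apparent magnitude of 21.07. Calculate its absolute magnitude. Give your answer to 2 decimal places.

M ≈ 11.18

d = 1/p = 1/1.05×10^-3″ = 952.4 pc
5 log₁₀(d/10 pc) = 5 log₁₀(952.4) − 5 = 9.894
M = m − 5 log₁₀(d/10) = 21.07 − 9.894 = 11.176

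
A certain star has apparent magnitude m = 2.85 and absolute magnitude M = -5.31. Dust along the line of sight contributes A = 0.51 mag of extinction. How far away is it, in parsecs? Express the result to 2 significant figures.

d ≈ 340 pc

m − M = 5 log₁₀(d/10 pc) + A  ⇒  2.85 − (-5.31) − 0.51 = 5 log₁₀(d/10)
7.650 = 5 log₁₀(d/10)
log₁₀ d = (m − M − A)/5 + 1 = 2.5300
d = 10^2.5300 = 338.8 pc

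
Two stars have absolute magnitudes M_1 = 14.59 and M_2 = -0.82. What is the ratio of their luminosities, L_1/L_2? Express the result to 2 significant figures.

L_1/L_2 ≈ 6.9×10^-7

ΔM = M_1 − M_2 = 15.41
L_1/L_2 = 10^(−0.4 ΔM) = 10^-6.164 = 6.855×10^-7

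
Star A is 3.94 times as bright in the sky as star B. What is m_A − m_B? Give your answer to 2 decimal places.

m_A − m_B ≈ -1.49

Pogson: Δm = −2.5 log₁₀(ratio) = −2.5 log₁₀(3.94) = −2.5 × 0.5955 = -1.489
Star A is brighter, so it has the smaller magnitude: the difference is negative.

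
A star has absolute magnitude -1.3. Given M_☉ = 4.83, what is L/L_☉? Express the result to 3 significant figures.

L/L_☉ ≈ 283

M − M_☉ = -1.3 − 4.83 = -6.130
L/L_☉ = 10^(−0.4 (M − M_☉)) = 10^2.452 = 283.1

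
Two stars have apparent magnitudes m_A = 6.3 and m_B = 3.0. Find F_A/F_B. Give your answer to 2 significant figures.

F_A/F_B ≈ 0.048

Δm = 6.3 − (3.0) = 3.3
Flux ratio = 10^(−0.4 Δm) = 10^(−0.4 × 3.3) = 10^-1.320 = 0.04786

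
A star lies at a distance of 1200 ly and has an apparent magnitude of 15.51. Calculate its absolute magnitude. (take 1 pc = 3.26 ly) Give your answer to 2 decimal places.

d = 1200 ly / 3.26 = 368.1 pc
5 log₁₀(d/10 pc) = 5 log₁₀(368.1) − 5 = 7.830
M = m − 5 log₁₀(d/10) = 15.51 − 7.830 = 7.680

M ≈ 7.68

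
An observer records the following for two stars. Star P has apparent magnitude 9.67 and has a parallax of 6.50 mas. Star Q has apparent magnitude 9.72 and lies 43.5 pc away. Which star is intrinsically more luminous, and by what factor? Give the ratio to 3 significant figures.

Star P is more luminous, by a factor of 13.1.

Star P: p = 6.50 mas = 6.50×10^-3″ → d = 1/p = 153.8 pc
Star P: M = m − 5 log₁₀ d + 5 = 9.67 − 5·2.1871 + 5 = 3.735
Star Q: M = m − 5 log₁₀ d + 5 = 9.72 − 5·1.6385 + 5 = 6.528
ΔM = M_P − M_Q = 3.735 − (6.528) = -2.793; smaller M is more luminous → Star P.
L ratio = 10^(0.4 |ΔM|) = 10^1.117 = 13.10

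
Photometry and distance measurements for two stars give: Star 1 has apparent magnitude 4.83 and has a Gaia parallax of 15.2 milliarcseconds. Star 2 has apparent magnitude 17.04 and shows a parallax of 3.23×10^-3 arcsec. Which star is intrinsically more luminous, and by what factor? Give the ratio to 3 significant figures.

Star 1 is more luminous, by a factor of 3460.

Star 1: p = 15.2 mas = 0.0152″ → d = 1/p = 65.79 pc
Star 1: M = m − 5 log₁₀ d + 5 = 4.83 − 5·1.8182 + 5 = 0.739
Star 2: d = 1/p = 1/3.23×10^-3″ = 309.6 pc
Star 2: M = m − 5 log₁₀ d + 5 = 17.04 − 5·2.4908 + 5 = 9.586
ΔM = M_1 − M_2 = 0.739 − (9.586) = -8.847; smaller M is more luminous → Star 1.
L ratio = 10^(0.4 |ΔM|) = 10^3.539 = 3457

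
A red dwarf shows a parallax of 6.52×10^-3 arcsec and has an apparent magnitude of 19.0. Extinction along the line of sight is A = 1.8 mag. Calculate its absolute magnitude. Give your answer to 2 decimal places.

M ≈ 11.27

d = 1/p = 1/6.52×10^-3″ = 153.4 pc
5 log₁₀(d/10 pc) = 5 log₁₀(153.4) − 5 = 5.929
M = m − 5 log₁₀(d/10) − A = 19.0 − 5.929 − 1.8 = 11.271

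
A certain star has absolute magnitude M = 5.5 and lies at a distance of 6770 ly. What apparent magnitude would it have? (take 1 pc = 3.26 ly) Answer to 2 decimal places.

m ≈ 17.09

d = 6770 ly / 3.26 = 2077 pc
m = M + 5 log₁₀ d − 5 = 5.5 + 5·3.3174 − 5 = 17.087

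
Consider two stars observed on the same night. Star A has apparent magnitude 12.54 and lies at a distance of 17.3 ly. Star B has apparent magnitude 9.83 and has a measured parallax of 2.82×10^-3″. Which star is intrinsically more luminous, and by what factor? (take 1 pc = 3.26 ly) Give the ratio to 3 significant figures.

Star A: d = 17.3 ly / 3.26 = 5.307 pc
Star A: M = m − 5 log₁₀ d + 5 = 12.54 − 5·0.7248 + 5 = 13.916
Star B: d = 1/p = 1/2.82×10^-3″ = 354.6 pc
Star B: M = m − 5 log₁₀ d + 5 = 9.83 − 5·2.5498 + 5 = 2.081
ΔM = M_A − M_B = 13.916 − (2.081) = 11.835; smaller M is more luminous → Star B.
L ratio = 10^(0.4 |ΔM|) = 10^4.734 = 54180

Star B is more luminous, by a factor of 54200.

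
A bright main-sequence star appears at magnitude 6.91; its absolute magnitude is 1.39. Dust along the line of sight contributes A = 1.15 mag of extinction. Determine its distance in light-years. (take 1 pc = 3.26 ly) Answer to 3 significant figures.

m − M = 5 log₁₀(d/10 pc) + A  ⇒  6.91 − (1.39) − 1.15 = 5 log₁₀(d/10)
4.370 = 5 log₁₀(d/10)
log₁₀ d = (m − M − A)/5 + 1 = 1.8740
d = 10^1.8740 = 74.82 pc
= 243.9 ly

d ≈ 244 ly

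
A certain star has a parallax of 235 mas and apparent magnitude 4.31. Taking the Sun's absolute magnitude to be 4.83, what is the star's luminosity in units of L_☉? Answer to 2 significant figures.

L/L_☉ ≈ 0.29

d = 1/p = 1000/235 mas = 4.255 pc
M = m − 5 log₁₀ d + 5 = 4.31 − 5·0.6289 + 5 = 6.165
M − M_☉ = 6.165 − 4.83 = 1.335
L/L_☉ = 10^(−0.4 × 1.335) = 0.2923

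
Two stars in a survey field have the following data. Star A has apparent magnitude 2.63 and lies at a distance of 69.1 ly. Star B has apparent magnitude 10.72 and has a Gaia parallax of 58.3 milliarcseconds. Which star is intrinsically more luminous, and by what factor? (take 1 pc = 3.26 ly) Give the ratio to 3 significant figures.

Star A is more luminous, by a factor of 2630.

Star A: d = 69.1 ly / 3.26 = 21.20 pc
Star A: M = m − 5 log₁₀ d + 5 = 2.63 − 5·1.3263 + 5 = 0.999
Star B: p = 58.3 mas = 0.0583″ → d = 1/p = 17.15 pc
Star B: M = m − 5 log₁₀ d + 5 = 10.72 − 5·1.2343 + 5 = 9.548
ΔM = M_A − M_B = 0.999 − (9.548) = -8.550; smaller M is more luminous → Star A.
L ratio = 10^(0.4 |ΔM|) = 10^3.420 = 2629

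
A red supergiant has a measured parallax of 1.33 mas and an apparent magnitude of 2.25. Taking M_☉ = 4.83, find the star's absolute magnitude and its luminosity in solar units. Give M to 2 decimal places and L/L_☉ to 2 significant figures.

M ≈ -7.13; L/L_☉ ≈ 61000

d = 1/p = 1000/1.33 mas = 751.9 pc
M = m − 5 log₁₀ d + 5 = 2.25 − 5·2.8761 + 5 = -7.131
M − M_☉ = -7.131 − 4.83 = -11.961
L/L_☉ = 10^(−0.4 × -11.961) = 60860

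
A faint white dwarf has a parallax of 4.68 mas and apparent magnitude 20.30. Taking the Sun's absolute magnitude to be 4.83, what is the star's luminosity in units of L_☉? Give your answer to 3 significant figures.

L/L_☉ ≈ 2.96×10^-4

d = 1/p = 1000/4.68 mas = 213.7 pc
M = m − 5 log₁₀ d + 5 = 20.30 − 5·2.3298 + 5 = 13.651
M − M_☉ = 13.651 − 4.83 = 8.821
L/L_☉ = 10^(−0.4 × 8.821) = 2.961×10^-4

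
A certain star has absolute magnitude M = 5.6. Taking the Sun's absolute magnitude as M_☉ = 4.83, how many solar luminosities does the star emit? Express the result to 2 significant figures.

M − M_☉ = 5.6 − 4.83 = 0.770
L/L_☉ = 10^(−0.4 (M − M_☉)) = 10^-0.308 = 0.4920

L/L_☉ ≈ 0.49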